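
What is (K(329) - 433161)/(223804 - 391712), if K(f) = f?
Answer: 108208/41977 ≈ 2.5778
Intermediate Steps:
(K(329) - 433161)/(223804 - 391712) = (329 - 433161)/(223804 - 391712) = -432832/(-167908) = -432832*(-1/167908) = 108208/41977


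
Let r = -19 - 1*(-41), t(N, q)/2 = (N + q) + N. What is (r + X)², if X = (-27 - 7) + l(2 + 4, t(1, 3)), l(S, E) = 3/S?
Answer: 529/4 ≈ 132.25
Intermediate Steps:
t(N, q) = 2*q + 4*N (t(N, q) = 2*((N + q) + N) = 2*(q + 2*N) = 2*q + 4*N)
r = 22 (r = -19 + 41 = 22)
X = -67/2 (X = (-27 - 7) + 3/(2 + 4) = -34 + 3/6 = -34 + 3*(⅙) = -34 + ½ = -67/2 ≈ -33.500)
(r + X)² = (22 - 67/2)² = (-23/2)² = 529/4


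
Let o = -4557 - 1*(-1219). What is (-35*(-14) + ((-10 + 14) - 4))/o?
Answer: -245/1669 ≈ -0.14679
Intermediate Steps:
o = -3338 (o = -4557 + 1219 = -3338)
(-35*(-14) + ((-10 + 14) - 4))/o = (-35*(-14) + ((-10 + 14) - 4))/(-3338) = (490 + (4 - 4))*(-1/3338) = (490 + 0)*(-1/3338) = 490*(-1/3338) = -245/1669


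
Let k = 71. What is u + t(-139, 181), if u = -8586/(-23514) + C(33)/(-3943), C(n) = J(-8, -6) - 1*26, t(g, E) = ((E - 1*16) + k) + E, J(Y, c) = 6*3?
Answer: 6449415074/15452617 ≈ 417.37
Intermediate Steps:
J(Y, c) = 18
t(g, E) = 55 + 2*E (t(g, E) = ((E - 1*16) + 71) + E = ((E - 16) + 71) + E = ((-16 + E) + 71) + E = (55 + E) + E = 55 + 2*E)
C(n) = -8 (C(n) = 18 - 1*26 = 18 - 26 = -8)
u = 5673785/15452617 (u = -8586/(-23514) - 8/(-3943) = -8586*(-1/23514) - 8*(-1/3943) = 1431/3919 + 8/3943 = 5673785/15452617 ≈ 0.36717)
u + t(-139, 181) = 5673785/15452617 + (55 + 2*181) = 5673785/15452617 + (55 + 362) = 5673785/15452617 + 417 = 6449415074/15452617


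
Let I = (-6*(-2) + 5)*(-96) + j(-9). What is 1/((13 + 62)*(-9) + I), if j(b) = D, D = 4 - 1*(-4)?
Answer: -1/2299 ≈ -0.00043497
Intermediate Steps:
D = 8 (D = 4 + 4 = 8)
j(b) = 8
I = -1624 (I = (-6*(-2) + 5)*(-96) + 8 = (12 + 5)*(-96) + 8 = 17*(-96) + 8 = -1632 + 8 = -1624)
1/((13 + 62)*(-9) + I) = 1/((13 + 62)*(-9) - 1624) = 1/(75*(-9) - 1624) = 1/(-675 - 1624) = 1/(-2299) = -1/2299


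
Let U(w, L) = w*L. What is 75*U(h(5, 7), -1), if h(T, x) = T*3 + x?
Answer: -1650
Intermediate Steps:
h(T, x) = x + 3*T (h(T, x) = 3*T + x = x + 3*T)
U(w, L) = L*w
75*U(h(5, 7), -1) = 75*(-(7 + 3*5)) = 75*(-(7 + 15)) = 75*(-1*22) = 75*(-22) = -1650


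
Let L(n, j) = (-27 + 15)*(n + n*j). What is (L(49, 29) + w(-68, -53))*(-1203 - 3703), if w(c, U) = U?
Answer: 86801858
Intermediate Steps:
L(n, j) = -12*n - 12*j*n (L(n, j) = -12*(n + j*n) = -12*n - 12*j*n)
(L(49, 29) + w(-68, -53))*(-1203 - 3703) = (-12*49*(1 + 29) - 53)*(-1203 - 3703) = (-12*49*30 - 53)*(-4906) = (-17640 - 53)*(-4906) = -17693*(-4906) = 86801858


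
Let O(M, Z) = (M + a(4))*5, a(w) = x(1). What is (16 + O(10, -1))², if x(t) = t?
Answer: 5041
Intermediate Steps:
a(w) = 1
O(M, Z) = 5 + 5*M (O(M, Z) = (M + 1)*5 = (1 + M)*5 = 5 + 5*M)
(16 + O(10, -1))² = (16 + (5 + 5*10))² = (16 + (5 + 50))² = (16 + 55)² = 71² = 5041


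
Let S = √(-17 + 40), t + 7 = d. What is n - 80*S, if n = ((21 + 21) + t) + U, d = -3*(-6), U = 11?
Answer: 64 - 80*√23 ≈ -319.67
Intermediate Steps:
d = 18
t = 11 (t = -7 + 18 = 11)
S = √23 ≈ 4.7958
n = 64 (n = ((21 + 21) + 11) + 11 = (42 + 11) + 11 = 53 + 11 = 64)
n - 80*S = 64 - 80*√23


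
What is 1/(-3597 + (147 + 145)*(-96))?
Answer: -1/31629 ≈ -3.1617e-5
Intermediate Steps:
1/(-3597 + (147 + 145)*(-96)) = 1/(-3597 + 292*(-96)) = 1/(-3597 - 28032) = 1/(-31629) = -1/31629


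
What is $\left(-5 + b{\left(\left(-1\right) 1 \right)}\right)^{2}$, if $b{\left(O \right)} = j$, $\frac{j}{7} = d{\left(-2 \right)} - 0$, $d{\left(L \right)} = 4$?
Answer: $529$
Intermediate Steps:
$j = 28$ ($j = 7 \left(4 - 0\right) = 7 \left(4 + 0\right) = 7 \cdot 4 = 28$)
$b{\left(O \right)} = 28$
$\left(-5 + b{\left(\left(-1\right) 1 \right)}\right)^{2} = \left(-5 + 28\right)^{2} = 23^{2} = 529$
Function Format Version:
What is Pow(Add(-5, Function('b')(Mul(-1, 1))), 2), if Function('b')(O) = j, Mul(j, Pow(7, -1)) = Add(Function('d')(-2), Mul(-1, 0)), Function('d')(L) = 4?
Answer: 529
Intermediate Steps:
j = 28 (j = Mul(7, Add(4, Mul(-1, 0))) = Mul(7, Add(4, 0)) = Mul(7, 4) = 28)
Function('b')(O) = 28
Pow(Add(-5, Function('b')(Mul(-1, 1))), 2) = Pow(Add(-5, 28), 2) = Pow(23, 2) = 529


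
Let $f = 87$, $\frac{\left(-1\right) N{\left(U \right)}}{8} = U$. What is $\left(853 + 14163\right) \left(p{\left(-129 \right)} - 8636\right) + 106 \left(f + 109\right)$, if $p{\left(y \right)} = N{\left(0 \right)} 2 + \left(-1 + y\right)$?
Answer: $-131609480$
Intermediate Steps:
$N{\left(U \right)} = - 8 U$
$p{\left(y \right)} = -1 + y$ ($p{\left(y \right)} = \left(-8\right) 0 \cdot 2 + \left(-1 + y\right) = 0 \cdot 2 + \left(-1 + y\right) = 0 + \left(-1 + y\right) = -1 + y$)
$\left(853 + 14163\right) \left(p{\left(-129 \right)} - 8636\right) + 106 \left(f + 109\right) = \left(853 + 14163\right) \left(\left(-1 - 129\right) - 8636\right) + 106 \left(87 + 109\right) = 15016 \left(-130 - 8636\right) + 106 \cdot 196 = 15016 \left(-8766\right) + 20776 = -131630256 + 20776 = -131609480$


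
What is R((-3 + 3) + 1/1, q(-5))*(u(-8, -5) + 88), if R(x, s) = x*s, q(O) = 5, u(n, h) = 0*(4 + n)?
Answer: 440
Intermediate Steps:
u(n, h) = 0
R(x, s) = s*x
R((-3 + 3) + 1/1, q(-5))*(u(-8, -5) + 88) = (5*((-3 + 3) + 1/1))*(0 + 88) = (5*(0 + 1))*88 = (5*1)*88 = 5*88 = 440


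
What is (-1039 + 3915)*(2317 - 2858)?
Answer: -1555916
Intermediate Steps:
(-1039 + 3915)*(2317 - 2858) = 2876*(-541) = -1555916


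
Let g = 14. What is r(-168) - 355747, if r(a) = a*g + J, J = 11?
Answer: -358088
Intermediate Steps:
r(a) = 11 + 14*a (r(a) = a*14 + 11 = 14*a + 11 = 11 + 14*a)
r(-168) - 355747 = (11 + 14*(-168)) - 355747 = (11 - 2352) - 355747 = -2341 - 355747 = -358088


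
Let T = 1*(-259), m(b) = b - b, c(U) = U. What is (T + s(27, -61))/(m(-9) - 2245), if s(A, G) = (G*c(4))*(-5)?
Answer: -961/2245 ≈ -0.42806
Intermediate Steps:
m(b) = 0
T = -259
s(A, G) = -20*G (s(A, G) = (G*4)*(-5) = (4*G)*(-5) = -20*G)
(T + s(27, -61))/(m(-9) - 2245) = (-259 - 20*(-61))/(0 - 2245) = (-259 + 1220)/(-2245) = 961*(-1/2245) = -961/2245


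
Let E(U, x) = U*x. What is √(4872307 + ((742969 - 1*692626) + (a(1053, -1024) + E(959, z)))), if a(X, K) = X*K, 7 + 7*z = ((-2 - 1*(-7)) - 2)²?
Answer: 2*√961163 ≈ 1960.8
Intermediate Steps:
z = 2/7 (z = -1 + ((-2 - 1*(-7)) - 2)²/7 = -1 + ((-2 + 7) - 2)²/7 = -1 + (5 - 2)²/7 = -1 + (⅐)*3² = -1 + (⅐)*9 = -1 + 9/7 = 2/7 ≈ 0.28571)
a(X, K) = K*X
√(4872307 + ((742969 - 1*692626) + (a(1053, -1024) + E(959, z)))) = √(4872307 + ((742969 - 1*692626) + (-1024*1053 + 959*(2/7)))) = √(4872307 + ((742969 - 692626) + (-1078272 + 274))) = √(4872307 + (50343 - 1077998)) = √(4872307 - 1027655) = √3844652 = 2*√961163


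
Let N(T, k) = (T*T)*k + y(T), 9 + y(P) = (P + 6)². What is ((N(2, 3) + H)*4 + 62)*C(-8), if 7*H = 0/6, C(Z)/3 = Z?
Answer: -7920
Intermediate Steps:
y(P) = -9 + (6 + P)² (y(P) = -9 + (P + 6)² = -9 + (6 + P)²)
C(Z) = 3*Z
N(T, k) = -9 + (6 + T)² + k*T² (N(T, k) = (T*T)*k + (-9 + (6 + T)²) = T²*k + (-9 + (6 + T)²) = k*T² + (-9 + (6 + T)²) = -9 + (6 + T)² + k*T²)
H = 0 (H = (0/6)/7 = (0*(⅙))/7 = (⅐)*0 = 0)
((N(2, 3) + H)*4 + 62)*C(-8) = (((-9 + (6 + 2)² + 3*2²) + 0)*4 + 62)*(3*(-8)) = (((-9 + 8² + 3*4) + 0)*4 + 62)*(-24) = (((-9 + 64 + 12) + 0)*4 + 62)*(-24) = ((67 + 0)*4 + 62)*(-24) = (67*4 + 62)*(-24) = (268 + 62)*(-24) = 330*(-24) = -7920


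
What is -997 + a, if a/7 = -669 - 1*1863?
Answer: -18721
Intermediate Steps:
a = -17724 (a = 7*(-669 - 1*1863) = 7*(-669 - 1863) = 7*(-2532) = -17724)
-997 + a = -997 - 17724 = -18721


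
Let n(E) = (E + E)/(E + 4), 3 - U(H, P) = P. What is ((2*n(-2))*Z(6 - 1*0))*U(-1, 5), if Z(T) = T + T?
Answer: 96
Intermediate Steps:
U(H, P) = 3 - P
Z(T) = 2*T
n(E) = 2*E/(4 + E) (n(E) = (2*E)/(4 + E) = 2*E/(4 + E))
((2*n(-2))*Z(6 - 1*0))*U(-1, 5) = ((2*(2*(-2)/(4 - 2)))*(2*(6 - 1*0)))*(3 - 1*5) = ((2*(2*(-2)/2))*(2*(6 + 0)))*(3 - 5) = ((2*(2*(-2)*(½)))*(2*6))*(-2) = ((2*(-2))*12)*(-2) = -4*12*(-2) = -48*(-2) = 96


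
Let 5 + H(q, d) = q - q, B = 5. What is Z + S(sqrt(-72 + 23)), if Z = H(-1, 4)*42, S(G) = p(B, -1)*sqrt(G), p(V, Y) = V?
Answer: -210 + 5*sqrt(7)*sqrt(I) ≈ -200.65 + 9.3541*I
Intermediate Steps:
S(G) = 5*sqrt(G)
H(q, d) = -5 (H(q, d) = -5 + (q - q) = -5 + 0 = -5)
Z = -210 (Z = -5*42 = -210)
Z + S(sqrt(-72 + 23)) = -210 + 5*sqrt(sqrt(-72 + 23)) = -210 + 5*sqrt(sqrt(-49)) = -210 + 5*sqrt(7*I) = -210 + 5*(sqrt(7)*sqrt(I)) = -210 + 5*sqrt(7)*sqrt(I)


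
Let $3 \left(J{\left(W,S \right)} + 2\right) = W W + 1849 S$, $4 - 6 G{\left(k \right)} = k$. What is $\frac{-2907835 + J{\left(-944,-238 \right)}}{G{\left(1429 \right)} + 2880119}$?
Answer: $- \frac{5514958}{5759763} \approx -0.9575$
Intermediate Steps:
$G{\left(k \right)} = \frac{2}{3} - \frac{k}{6}$
$J{\left(W,S \right)} = -2 + \frac{W^{2}}{3} + \frac{1849 S}{3}$ ($J{\left(W,S \right)} = -2 + \frac{W W + 1849 S}{3} = -2 + \frac{W^{2} + 1849 S}{3} = -2 + \left(\frac{W^{2}}{3} + \frac{1849 S}{3}\right) = -2 + \frac{W^{2}}{3} + \frac{1849 S}{3}$)
$\frac{-2907835 + J{\left(-944,-238 \right)}}{G{\left(1429 \right)} + 2880119} = \frac{-2907835 + \left(-2 + \frac{\left(-944\right)^{2}}{3} + \frac{1849}{3} \left(-238\right)\right)}{\left(\frac{2}{3} - \frac{1429}{6}\right) + 2880119} = \frac{-2907835 - -150356}{\left(\frac{2}{3} - \frac{1429}{6}\right) + 2880119} = \frac{-2907835 - -150356}{- \frac{475}{2} + 2880119} = \frac{-2907835 + 150356}{\frac{5759763}{2}} = \left(-2757479\right) \frac{2}{5759763} = - \frac{5514958}{5759763}$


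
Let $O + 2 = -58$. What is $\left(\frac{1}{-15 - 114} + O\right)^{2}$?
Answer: $\frac{59923081}{16641} \approx 3600.9$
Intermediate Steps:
$O = -60$ ($O = -2 - 58 = -60$)
$\left(\frac{1}{-15 - 114} + O\right)^{2} = \left(\frac{1}{-15 - 114} - 60\right)^{2} = \left(\frac{1}{-129} - 60\right)^{2} = \left(- \frac{1}{129} - 60\right)^{2} = \left(- \frac{7741}{129}\right)^{2} = \frac{59923081}{16641}$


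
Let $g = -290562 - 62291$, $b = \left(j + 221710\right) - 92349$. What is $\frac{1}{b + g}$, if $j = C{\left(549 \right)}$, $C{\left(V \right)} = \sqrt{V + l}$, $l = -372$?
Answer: $- \frac{3788}{846587693} - \frac{\sqrt{177}}{49948673887} \approx -4.4747 \cdot 10^{-6}$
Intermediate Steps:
$C{\left(V \right)} = \sqrt{-372 + V}$ ($C{\left(V \right)} = \sqrt{V - 372} = \sqrt{-372 + V}$)
$j = \sqrt{177}$ ($j = \sqrt{-372 + 549} = \sqrt{177} \approx 13.304$)
$b = 129361 + \sqrt{177}$ ($b = \left(\sqrt{177} + 221710\right) - 92349 = \left(221710 + \sqrt{177}\right) - 92349 = 129361 + \sqrt{177} \approx 1.2937 \cdot 10^{5}$)
$g = -352853$ ($g = -290562 - 62291 = -352853$)
$\frac{1}{b + g} = \frac{1}{\left(129361 + \sqrt{177}\right) - 352853} = \frac{1}{-223492 + \sqrt{177}}$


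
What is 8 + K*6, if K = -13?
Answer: -70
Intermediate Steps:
8 + K*6 = 8 - 13*6 = 8 - 78 = -70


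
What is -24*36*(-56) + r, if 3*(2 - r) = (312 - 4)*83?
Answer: 119594/3 ≈ 39865.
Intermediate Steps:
r = -25558/3 (r = 2 - (312 - 4)*83/3 = 2 - 308*83/3 = 2 - 1/3*25564 = 2 - 25564/3 = -25558/3 ≈ -8519.3)
-24*36*(-56) + r = -24*36*(-56) - 25558/3 = -864*(-56) - 25558/3 = 48384 - 25558/3 = 119594/3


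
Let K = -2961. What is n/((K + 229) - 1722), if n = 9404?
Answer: -4702/2227 ≈ -2.1114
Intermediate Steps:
n/((K + 229) - 1722) = 9404/((-2961 + 229) - 1722) = 9404/(-2732 - 1722) = 9404/(-4454) = 9404*(-1/4454) = -4702/2227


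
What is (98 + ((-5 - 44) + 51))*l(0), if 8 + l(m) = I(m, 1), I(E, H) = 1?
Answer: -700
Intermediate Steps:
l(m) = -7 (l(m) = -8 + 1 = -7)
(98 + ((-5 - 44) + 51))*l(0) = (98 + ((-5 - 44) + 51))*(-7) = (98 + (-49 + 51))*(-7) = (98 + 2)*(-7) = 100*(-7) = -700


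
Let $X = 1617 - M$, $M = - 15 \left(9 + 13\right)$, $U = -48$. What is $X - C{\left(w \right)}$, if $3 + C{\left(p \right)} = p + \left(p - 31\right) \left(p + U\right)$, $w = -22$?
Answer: $-1738$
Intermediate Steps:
$M = -330$ ($M = \left(-15\right) 22 = -330$)
$X = 1947$ ($X = 1617 - -330 = 1617 + 330 = 1947$)
$C{\left(p \right)} = -3 + p + \left(-48 + p\right) \left(-31 + p\right)$ ($C{\left(p \right)} = -3 + \left(p + \left(p - 31\right) \left(p - 48\right)\right) = -3 + \left(p + \left(-31 + p\right) \left(-48 + p\right)\right) = -3 + \left(p + \left(-48 + p\right) \left(-31 + p\right)\right) = -3 + p + \left(-48 + p\right) \left(-31 + p\right)$)
$X - C{\left(w \right)} = 1947 - \left(1485 + \left(-22\right)^{2} - -1716\right) = 1947 - \left(1485 + 484 + 1716\right) = 1947 - 3685 = -1738$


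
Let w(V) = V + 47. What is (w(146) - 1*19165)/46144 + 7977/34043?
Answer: -69443277/392720048 ≈ -0.17683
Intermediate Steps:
w(V) = 47 + V
(w(146) - 1*19165)/46144 + 7977/34043 = ((47 + 146) - 1*19165)/46144 + 7977/34043 = (193 - 19165)*(1/46144) + 7977*(1/34043) = -18972*1/46144 + 7977/34043 = -4743/11536 + 7977/34043 = -69443277/392720048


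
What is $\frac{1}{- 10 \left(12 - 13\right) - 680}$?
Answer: $- \frac{1}{670} \approx -0.0014925$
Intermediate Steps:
$\frac{1}{- 10 \left(12 - 13\right) - 680} = \frac{1}{\left(-10\right) \left(-1\right) - 680} = \frac{1}{10 - 680} = \frac{1}{-670} = - \frac{1}{670}$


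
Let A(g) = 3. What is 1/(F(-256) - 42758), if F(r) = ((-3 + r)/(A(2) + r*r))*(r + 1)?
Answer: -65539/2802250517 ≈ -2.3388e-5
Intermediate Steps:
F(r) = (1 + r)*(-3 + r)/(3 + r²) (F(r) = ((-3 + r)/(3 + r*r))*(r + 1) = ((-3 + r)/(3 + r²))*(1 + r) = (1 + r)*(-3 + r)/(3 + r²))
1/(F(-256) - 42758) = 1/((-3 + (-256)² - 2*(-256))/(3 + (-256)²) - 42758) = 1/((-3 + 65536 + 512)/(3 + 65536) - 42758) = 1/(66045/65539 - 42758) = 1/(-2802250517/65539) = -65539/2802250517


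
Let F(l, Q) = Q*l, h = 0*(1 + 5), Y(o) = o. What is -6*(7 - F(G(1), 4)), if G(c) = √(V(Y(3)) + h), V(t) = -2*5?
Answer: -42 + 24*I*√10 ≈ -42.0 + 75.895*I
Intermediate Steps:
V(t) = -10
h = 0 (h = 0*6 = 0)
G(c) = I*√10 (G(c) = √(-10 + 0) = √(-10) = I*√10)
-6*(7 - F(G(1), 4)) = -6*(7 - 4*I*√10) = -42 + 24*I*√10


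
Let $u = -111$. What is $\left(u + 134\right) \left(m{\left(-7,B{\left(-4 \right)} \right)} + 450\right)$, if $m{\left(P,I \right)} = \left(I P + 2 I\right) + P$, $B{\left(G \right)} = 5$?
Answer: $9614$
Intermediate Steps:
$m{\left(P,I \right)} = P + 2 I + I P$ ($m{\left(P,I \right)} = \left(2 I + I P\right) + P = P + 2 I + I P$)
$\left(u + 134\right) \left(m{\left(-7,B{\left(-4 \right)} \right)} + 450\right) = \left(-111 + 134\right) \left(\left(-7 + 2 \cdot 5 + 5 \left(-7\right)\right) + 450\right) = 23 \left(\left(-7 + 10 - 35\right) + 450\right) = 23 \left(-32 + 450\right) = 23 \cdot 418 = 9614$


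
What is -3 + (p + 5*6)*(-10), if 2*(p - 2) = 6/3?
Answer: -333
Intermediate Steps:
p = 3 (p = 2 + (6/3)/2 = 2 + (6*(⅓))/2 = 2 + (½)*2 = 2 + 1 = 3)
-3 + (p + 5*6)*(-10) = -3 + (3 + 5*6)*(-10) = -3 + (3 + 30)*(-10) = -3 + 33*(-10) = -3 - 330 = -333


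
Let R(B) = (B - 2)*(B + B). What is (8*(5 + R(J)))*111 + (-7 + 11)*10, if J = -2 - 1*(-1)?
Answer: 9808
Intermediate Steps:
J = -1 (J = -2 + 1 = -1)
R(B) = 2*B*(-2 + B) (R(B) = (-2 + B)*(2*B) = 2*B*(-2 + B))
(8*(5 + R(J)))*111 + (-7 + 11)*10 = (8*(5 + 2*(-1)*(-2 - 1)))*111 + (-7 + 11)*10 = (8*(5 + 2*(-1)*(-3)))*111 + 4*10 = (8*(5 + 6))*111 + 40 = (8*11)*111 + 40 = 88*111 + 40 = 9768 + 40 = 9808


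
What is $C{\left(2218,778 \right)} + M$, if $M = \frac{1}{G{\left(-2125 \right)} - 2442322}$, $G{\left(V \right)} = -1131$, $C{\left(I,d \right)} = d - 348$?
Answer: $\frac{1050684789}{2443453} \approx 430.0$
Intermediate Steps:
$C{\left(I,d \right)} = -348 + d$ ($C{\left(I,d \right)} = d - 348 = -348 + d$)
$M = - \frac{1}{2443453}$ ($M = \frac{1}{-1131 - 2442322} = \frac{1}{-2443453} = - \frac{1}{2443453} \approx -4.0926 \cdot 10^{-7}$)
$C{\left(2218,778 \right)} + M = \left(-348 + 778\right) - \frac{1}{2443453} = 430 - \frac{1}{2443453} = \frac{1050684789}{2443453}$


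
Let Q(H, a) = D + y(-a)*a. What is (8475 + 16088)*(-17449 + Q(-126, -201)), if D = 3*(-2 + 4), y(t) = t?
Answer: -1420822172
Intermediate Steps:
D = 6 (D = 3*2 = 6)
Q(H, a) = 6 - a² (Q(H, a) = 6 + (-a)*a = 6 - a²)
(8475 + 16088)*(-17449 + Q(-126, -201)) = (8475 + 16088)*(-17449 + (6 - 1*(-201)²)) = 24563*(-17449 + (6 - 1*40401)) = 24563*(-17449 + (6 - 40401)) = 24563*(-17449 - 40395) = 24563*(-57844) = -1420822172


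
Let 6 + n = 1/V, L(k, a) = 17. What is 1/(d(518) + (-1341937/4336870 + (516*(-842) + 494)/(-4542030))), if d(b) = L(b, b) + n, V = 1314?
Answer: 1597742373517/17234659966725 ≈ 0.092705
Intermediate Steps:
n = -7883/1314 (n = -6 + 1/1314 = -7883/1314 ≈ -5.9992)
d(b) = 14455/1314 (d(b) = 17 - 7883/1314 = 14455/1314)
1/(d(518) + (-1341937/4336870 + (516*(-842) + 494)/(-4542030))) = 1/(14455/1314 + (-1341937/4336870 + (516*(-842) + 494)/(-4542030))) = 1/(14455/1314 + (-1341937*1/4336870 + (-434472 + 494)*(-1/4542030))) = 1/(14455/1314 + (-1341937/4336870 - 433978*(-1/4542030))) = 1/(14455/1314 + (-1341937/4336870 + 216989/2271015)) = 1/(14455/1314 - 84260238865/393963872922) = 1/(17234659966725/1597742373517) = 1597742373517/17234659966725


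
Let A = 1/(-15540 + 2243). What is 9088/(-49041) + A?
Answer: -120892177/652098177 ≈ -0.18539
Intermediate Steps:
A = -1/13297 (A = 1/(-13297) = -1/13297 ≈ -7.5205e-5)
9088/(-49041) + A = 9088/(-49041) - 1/13297 = 9088*(-1/49041) - 1/13297 = -9088/49041 - 1/13297 = -120892177/652098177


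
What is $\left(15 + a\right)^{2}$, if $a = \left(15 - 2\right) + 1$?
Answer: $841$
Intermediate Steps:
$a = 14$ ($a = 13 + 1 = 14$)
$\left(15 + a\right)^{2} = \left(15 + 14\right)^{2} = 29^{2} = 841$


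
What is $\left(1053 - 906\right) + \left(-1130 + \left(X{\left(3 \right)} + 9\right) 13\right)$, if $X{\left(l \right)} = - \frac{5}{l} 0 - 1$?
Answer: $-879$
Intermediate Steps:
$X{\left(l \right)} = -1$ ($X{\left(l \right)} = 0 - 1 = -1$)
$\left(1053 - 906\right) + \left(-1130 + \left(X{\left(3 \right)} + 9\right) 13\right) = \left(1053 - 906\right) - \left(1130 - \left(-1 + 9\right) 13\right) = 147 + \left(-1130 + 8 \cdot 13\right) = 147 + \left(-1130 + 104\right) = 147 - 1026 = -879$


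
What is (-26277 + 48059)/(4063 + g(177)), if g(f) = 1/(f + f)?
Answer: 7710828/1438303 ≈ 5.3611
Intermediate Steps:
g(f) = 1/(2*f)
(-26277 + 48059)/(4063 + g(177)) = (-26277 + 48059)/(4063 + (½)/177) = 21782/(4063 + (½)*(1/177)) = 21782/(4063 + 1/354) = 21782/(1438303/354) = 21782*(354/1438303) = 7710828/1438303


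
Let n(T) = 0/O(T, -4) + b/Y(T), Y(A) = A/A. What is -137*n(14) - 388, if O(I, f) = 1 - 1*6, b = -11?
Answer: 1119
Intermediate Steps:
O(I, f) = -5 (O(I, f) = 1 - 6 = -5)
Y(A) = 1
n(T) = -11 (n(T) = 0/(-5) - 11/1 = 0*(-1/5) - 11*1 = 0 - 11 = -11)
-137*n(14) - 388 = -137*(-11) - 388 = 1507 - 388 = 1119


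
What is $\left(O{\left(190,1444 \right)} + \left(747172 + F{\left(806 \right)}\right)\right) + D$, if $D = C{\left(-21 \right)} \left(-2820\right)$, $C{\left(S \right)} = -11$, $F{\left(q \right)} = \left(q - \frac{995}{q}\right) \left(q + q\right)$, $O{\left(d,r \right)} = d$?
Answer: $2075664$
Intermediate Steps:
$F{\left(q \right)} = 2 q \left(q - \frac{995}{q}\right)$ ($F{\left(q \right)} = \left(q - \frac{995}{q}\right) 2 q = 2 q \left(q - \frac{995}{q}\right)$)
$D = 31020$ ($D = \left(-11\right) \left(-2820\right) = 31020$)
$\left(O{\left(190,1444 \right)} + \left(747172 + F{\left(806 \right)}\right)\right) + D = \left(190 + \left(747172 - \left(1990 - 2 \cdot 806^{2}\right)\right)\right) + 31020 = \left(190 + \left(747172 + \left(-1990 + 2 \cdot 649636\right)\right)\right) + 31020 = \left(190 + \left(747172 + \left(-1990 + 1299272\right)\right)\right) + 31020 = \left(190 + \left(747172 + 1297282\right)\right) + 31020 = \left(190 + 2044454\right) + 31020 = 2044644 + 31020 = 2075664$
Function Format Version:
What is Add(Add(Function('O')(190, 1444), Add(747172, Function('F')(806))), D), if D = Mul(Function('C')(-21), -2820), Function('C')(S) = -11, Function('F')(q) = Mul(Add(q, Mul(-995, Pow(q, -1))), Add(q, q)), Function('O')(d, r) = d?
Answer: 2075664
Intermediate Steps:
Function('F')(q) = Mul(2, q, Add(q, Mul(-995, Pow(q, -1)))) (Function('F')(q) = Mul(Add(q, Mul(-995, Pow(q, -1))), Mul(2, q)) = Mul(2, q, Add(q, Mul(-995, Pow(q, -1)))))
D = 31020 (D = Mul(-11, -2820) = 31020)
Add(Add(Function('O')(190, 1444), Add(747172, Function('F')(806))), D) = Add(Add(190, Add(747172, Add(-1990, Mul(2, Pow(806, 2))))), 31020) = Add(Add(190, Add(747172, Add(-1990, Mul(2, 649636)))), 31020) = Add(Add(190, Add(747172, Add(-1990, 1299272))), 31020) = Add(Add(190, Add(747172, 1297282)), 31020) = Add(Add(190, 2044454), 31020) = Add(2044644, 31020) = 2075664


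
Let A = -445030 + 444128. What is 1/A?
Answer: -1/902 ≈ -0.0011086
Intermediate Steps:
A = -902
1/A = 1/(-902) = -1/902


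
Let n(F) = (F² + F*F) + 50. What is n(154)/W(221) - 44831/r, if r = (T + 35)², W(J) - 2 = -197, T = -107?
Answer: -84962911/336960 ≈ -252.15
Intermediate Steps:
W(J) = -195 (W(J) = 2 - 197 = -195)
r = 5184 (r = (-107 + 35)² = (-72)² = 5184)
n(F) = 50 + 2*F² (n(F) = (F² + F²) + 50 = 2*F² + 50 = 50 + 2*F²)
n(154)/W(221) - 44831/r = (50 + 2*154²)/(-195) - 44831/5184 = (50 + 2*23716)*(-1/195) - 44831*1/5184 = (50 + 47432)*(-1/195) - 44831/5184 = 47482*(-1/195) - 44831/5184 = -47482/195 - 44831/5184 = -84962911/336960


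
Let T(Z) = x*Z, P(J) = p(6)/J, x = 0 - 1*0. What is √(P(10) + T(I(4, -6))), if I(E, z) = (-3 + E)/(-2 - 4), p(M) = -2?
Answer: I*√5/5 ≈ 0.44721*I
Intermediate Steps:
x = 0 (x = 0 + 0 = 0)
I(E, z) = ½ - E/6 (I(E, z) = (-3 + E)/(-6) = (-3 + E)*(-⅙) = ½ - E/6)
P(J) = -2/J
T(Z) = 0 (T(Z) = 0*Z = 0)
√(P(10) + T(I(4, -6))) = √(-2/10 + 0) = √(-2*⅒ + 0) = √(-⅕ + 0) = √(-⅕) = I*√5/5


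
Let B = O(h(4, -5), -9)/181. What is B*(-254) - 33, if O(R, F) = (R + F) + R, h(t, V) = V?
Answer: -1147/181 ≈ -6.3370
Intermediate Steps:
O(R, F) = F + 2*R (O(R, F) = (F + R) + R = F + 2*R)
B = -19/181 (B = (-9 + 2*(-5))/181 = (-9 - 10)*(1/181) = -19*1/181 = -19/181 ≈ -0.10497)
B*(-254) - 33 = -19/181*(-254) - 33 = 4826/181 - 33 = -1147/181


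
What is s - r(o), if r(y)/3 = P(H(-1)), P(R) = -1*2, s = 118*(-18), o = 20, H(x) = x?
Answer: -2118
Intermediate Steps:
s = -2124
P(R) = -2
r(y) = -6 (r(y) = 3*(-2) = -6)
s - r(o) = -2124 - 1*(-6) = -2124 + 6 = -2118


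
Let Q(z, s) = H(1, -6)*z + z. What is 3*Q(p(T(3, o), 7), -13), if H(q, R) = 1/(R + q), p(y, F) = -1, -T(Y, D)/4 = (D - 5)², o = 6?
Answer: -12/5 ≈ -2.4000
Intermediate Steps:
T(Y, D) = -4*(-5 + D)² (T(Y, D) = -4*(D - 5)² = -4*(-5 + D)²)
Q(z, s) = 4*z/5 (Q(z, s) = z/(-6 + 1) + z = z/(-5) + z = -z/5 + z = 4*z/5)
3*Q(p(T(3, o), 7), -13) = 3*((⅘)*(-1)) = 3*(-⅘) = -12/5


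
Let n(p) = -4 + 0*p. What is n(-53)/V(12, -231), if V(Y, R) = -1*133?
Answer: 4/133 ≈ 0.030075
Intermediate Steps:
V(Y, R) = -133
n(p) = -4 (n(p) = -4 + 0 = -4)
n(-53)/V(12, -231) = -4/(-133) = -4*(-1/133) = 4/133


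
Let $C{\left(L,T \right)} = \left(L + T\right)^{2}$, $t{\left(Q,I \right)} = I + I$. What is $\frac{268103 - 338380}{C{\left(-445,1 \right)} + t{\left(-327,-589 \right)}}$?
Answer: $- \frac{70277}{195958} \approx -0.35863$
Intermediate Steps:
$t{\left(Q,I \right)} = 2 I$
$\frac{268103 - 338380}{C{\left(-445,1 \right)} + t{\left(-327,-589 \right)}} = \frac{268103 - 338380}{\left(-445 + 1\right)^{2} + 2 \left(-589\right)} = - \frac{70277}{\left(-444\right)^{2} - 1178} = - \frac{70277}{197136 - 1178} = - \frac{70277}{195958}$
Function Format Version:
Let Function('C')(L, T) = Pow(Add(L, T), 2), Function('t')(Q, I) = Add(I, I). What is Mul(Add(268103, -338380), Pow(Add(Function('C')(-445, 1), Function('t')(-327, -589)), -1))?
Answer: Rational(-70277, 195958) ≈ -0.35863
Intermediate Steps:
Function('t')(Q, I) = Mul(2, I)
Mul(Add(268103, -338380), Pow(Add(Function('C')(-445, 1), Function('t')(-327, -589)), -1)) = Mul(Add(268103, -338380), Pow(Add(Pow(Add(-445, 1), 2), Mul(2, -589)), -1)) = Mul(-70277, Pow(Add(Pow(-444, 2), -1178), -1)) = Mul(-70277, Pow(Add(197136, -1178), -1)) = Mul(-70277, Pow(195958, -1)) = Mul(-70277, Rational(1, 195958)) = Rational(-70277, 195958)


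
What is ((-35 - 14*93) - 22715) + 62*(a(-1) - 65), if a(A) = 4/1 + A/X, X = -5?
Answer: -139108/5 ≈ -27822.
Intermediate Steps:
a(A) = 4 - A/5 (a(A) = 4/1 + A/(-5) = 4*1 + A*(-⅕) = 4 - A/5)
((-35 - 14*93) - 22715) + 62*(a(-1) - 65) = ((-35 - 14*93) - 22715) + 62*((4 - ⅕*(-1)) - 65) = ((-35 - 1302) - 22715) + 62*((4 + ⅕) - 65) = (-1337 - 22715) + 62*(21/5 - 65) = -24052 + 62*(-304/5) = -24052 - 18848/5 = -139108/5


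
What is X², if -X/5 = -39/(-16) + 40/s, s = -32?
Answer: 9025/256 ≈ 35.254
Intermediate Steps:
X = -95/16 (X = -5*(-39/(-16) + 40/(-32)) = -5*(-39*(-1/16) + 40*(-1/32)) = -5*(39/16 - 5/4) = -5*19/16 = -95/16 ≈ -5.9375)
X² = (-95/16)² = 9025/256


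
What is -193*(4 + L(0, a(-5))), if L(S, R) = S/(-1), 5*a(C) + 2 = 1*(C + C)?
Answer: -772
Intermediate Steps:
a(C) = -2/5 + 2*C/5 (a(C) = -2/5 + (1*(C + C))/5 = -2/5 + (1*(2*C))/5 = -2/5 + (2*C)/5 = -2/5 + 2*C/5)
L(S, R) = -S (L(S, R) = S*(-1) = -S)
-193*(4 + L(0, a(-5))) = -193*(4 - 1*0) = -193*(4 + 0) = -772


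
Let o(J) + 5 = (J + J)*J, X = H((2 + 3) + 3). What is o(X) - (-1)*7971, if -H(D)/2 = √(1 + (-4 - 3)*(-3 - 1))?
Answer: 8198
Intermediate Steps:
H(D) = -2*√29 (H(D) = -2*√(1 + (-4 - 3)*(-3 - 1)) = -2*√(1 - 7*(-4)) = -2*√(1 + 28) = -2*√29)
X = -2*√29 ≈ -10.770
o(J) = -5 + 2*J² (o(J) = -5 + (J + J)*J = -5 + (2*J)*J = -5 + 2*J²)
o(X) - (-1)*7971 = (-5 + 2*(-2*√29)²) - (-1)*7971 = (-5 + 2*116) - 1*(-7971) = (-5 + 232) + 7971 = 227 + 7971 = 8198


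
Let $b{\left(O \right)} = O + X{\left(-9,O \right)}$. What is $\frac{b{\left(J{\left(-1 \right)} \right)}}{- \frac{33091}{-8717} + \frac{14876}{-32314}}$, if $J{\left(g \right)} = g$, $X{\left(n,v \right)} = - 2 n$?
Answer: $\frac{2394289673}{469814241} \approx 5.0962$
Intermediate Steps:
$b{\left(O \right)} = 18 + O$ ($b{\left(O \right)} = O - -18 = O + 18 = 18 + O$)
$\frac{b{\left(J{\left(-1 \right)} \right)}}{- \frac{33091}{-8717} + \frac{14876}{-32314}} = \frac{18 - 1}{- \frac{33091}{-8717} + \frac{14876}{-32314}} = \frac{17}{\left(-33091\right) \left(- \frac{1}{8717}\right) + 14876 \left(- \frac{1}{32314}\right)} = \frac{17}{\frac{33091}{8717} - \frac{7438}{16157}} = \frac{17}{\frac{469814241}{140840569}} = 17 \cdot \frac{140840569}{469814241} = \frac{2394289673}{469814241}$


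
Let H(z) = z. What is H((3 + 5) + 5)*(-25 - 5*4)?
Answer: -585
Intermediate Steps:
H((3 + 5) + 5)*(-25 - 5*4) = ((3 + 5) + 5)*(-25 - 5*4) = (8 + 5)*(-25 - 20) = 13*(-45) = -585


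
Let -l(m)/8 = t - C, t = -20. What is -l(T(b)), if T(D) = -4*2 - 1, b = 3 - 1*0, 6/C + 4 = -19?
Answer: -3632/23 ≈ -157.91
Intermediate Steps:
C = -6/23 (C = 6/(-4 - 19) = 6/(-23) = 6*(-1/23) = -6/23 ≈ -0.26087)
b = 3 (b = 3 + 0 = 3)
T(D) = -9 (T(D) = -8 - 1 = -9)
l(m) = 3632/23 (l(m) = -8*(-20 - 1*(-6/23)) = -8*(-20 + 6/23) = -8*(-454/23) = 3632/23)
-l(T(b)) = -1*3632/23 = -3632/23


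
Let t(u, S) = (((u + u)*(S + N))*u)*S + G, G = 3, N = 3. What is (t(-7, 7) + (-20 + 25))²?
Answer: 47169424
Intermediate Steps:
t(u, S) = 3 + 2*S*u²*(3 + S) (t(u, S) = (((u + u)*(S + 3))*u)*S + 3 = (((2*u)*(3 + S))*u)*S + 3 = ((2*u*(3 + S))*u)*S + 3 = (2*u²*(3 + S))*S + 3 = 2*S*u²*(3 + S) + 3 = 3 + 2*S*u²*(3 + S))
(t(-7, 7) + (-20 + 25))² = ((3 + 2*7²*(-7)² + 6*7*(-7)²) + (-20 + 25))² = ((3 + 2*49*49 + 6*7*49) + 5)² = ((3 + 4802 + 2058) + 5)² = (6863 + 5)² = 6868² = 47169424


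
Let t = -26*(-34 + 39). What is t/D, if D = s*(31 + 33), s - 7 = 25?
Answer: -65/1024 ≈ -0.063477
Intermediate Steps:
s = 32 (s = 7 + 25 = 32)
t = -130 (t = -26*5 = -130)
D = 2048 (D = 32*(31 + 33) = 32*64 = 2048)
t/D = -130/2048 = -130*1/2048 = -65/1024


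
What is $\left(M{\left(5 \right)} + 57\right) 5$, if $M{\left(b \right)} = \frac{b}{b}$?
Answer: $290$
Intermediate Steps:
$M{\left(b \right)} = 1$
$\left(M{\left(5 \right)} + 57\right) 5 = \left(1 + 57\right) 5 = 58 \cdot 5 = 290$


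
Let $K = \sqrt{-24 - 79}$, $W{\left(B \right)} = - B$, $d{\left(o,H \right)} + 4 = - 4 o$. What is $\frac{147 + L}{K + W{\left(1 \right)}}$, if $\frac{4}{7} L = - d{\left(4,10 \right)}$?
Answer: $- \frac{7}{4} - \frac{7 i \sqrt{103}}{4} \approx -1.75 - 17.761 i$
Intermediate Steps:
$d{\left(o,H \right)} = -4 - 4 o$
$L = 35$ ($L = \frac{7 \left(- (-4 - 16)\right)}{4} = \frac{7 \left(\left(-1\right) \left(-20\right)\right)}{4} = \frac{7}{4} \cdot 20 = 35$)
$K = i \sqrt{103}$ ($K = \sqrt{-103} = i \sqrt{103} \approx 10.149 i$)
$\frac{147 + L}{K + W{\left(1 \right)}} = \frac{147 + 35}{i \sqrt{103} - 1} = \frac{182}{i \sqrt{103} - 1} = \frac{182}{-1 + i \sqrt{103}}$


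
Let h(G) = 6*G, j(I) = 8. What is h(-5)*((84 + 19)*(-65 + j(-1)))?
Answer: 176130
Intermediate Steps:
h(-5)*((84 + 19)*(-65 + j(-1))) = (6*(-5))*((84 + 19)*(-65 + 8)) = -3090*(-57) = -30*(-5871) = 176130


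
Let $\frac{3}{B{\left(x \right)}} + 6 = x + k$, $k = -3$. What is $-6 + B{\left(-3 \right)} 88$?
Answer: $-28$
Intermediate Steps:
$B{\left(x \right)} = \frac{3}{-9 + x}$ ($B{\left(x \right)} = \frac{3}{-6 + \left(x - 3\right)} = \frac{3}{-6 + \left(-3 + x\right)} = \frac{3}{-9 + x}$)
$-6 + B{\left(-3 \right)} 88 = -6 + \frac{3}{-9 - 3} \cdot 88 = -6 + \frac{3}{-12} \cdot 88 = -6 + 3 \left(- \frac{1}{12}\right) 88 = -6 - 22 = -28$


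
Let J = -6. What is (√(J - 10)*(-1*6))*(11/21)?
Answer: -88*I/7 ≈ -12.571*I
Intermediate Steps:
(√(J - 10)*(-1*6))*(11/21) = (√(-6 - 10)*(-1*6))*(11/21) = (√(-16)*(-6))*(11*(1/21)) = ((4*I)*(-6))*(11/21) = -24*I*(11/21) = -88*I/7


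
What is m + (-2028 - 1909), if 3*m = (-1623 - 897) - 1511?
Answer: -15842/3 ≈ -5280.7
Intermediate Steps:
m = -4031/3 (m = ((-1623 - 897) - 1511)/3 = (-2520 - 1511)/3 = (⅓)*(-4031) = -4031/3 ≈ -1343.7)
m + (-2028 - 1909) = -4031/3 + (-2028 - 1909) = -4031/3 - 3937 = -15842/3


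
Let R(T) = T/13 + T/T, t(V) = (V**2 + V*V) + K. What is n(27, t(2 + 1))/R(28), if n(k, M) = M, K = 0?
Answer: 234/41 ≈ 5.7073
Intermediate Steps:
t(V) = 2*V**2 (t(V) = (V**2 + V*V) + 0 = (V**2 + V**2) + 0 = 2*V**2 + 0 = 2*V**2)
R(T) = 1 + T/13 (R(T) = T*(1/13) + 1 = T/13 + 1 = 1 + T/13)
n(27, t(2 + 1))/R(28) = (2*(2 + 1)**2)/(1 + (1/13)*28) = (2*3**2)/(1 + 28/13) = (2*9)/(41/13) = 18*(13/41) = 234/41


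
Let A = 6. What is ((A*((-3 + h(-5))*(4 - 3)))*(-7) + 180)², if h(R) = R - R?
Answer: 93636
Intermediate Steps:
h(R) = 0
((A*((-3 + h(-5))*(4 - 3)))*(-7) + 180)² = ((6*((-3 + 0)*(4 - 3)))*(-7) + 180)² = ((6*(-3*1))*(-7) + 180)² = ((6*(-3))*(-7) + 180)² = (-18*(-7) + 180)² = (126 + 180)² = 306² = 93636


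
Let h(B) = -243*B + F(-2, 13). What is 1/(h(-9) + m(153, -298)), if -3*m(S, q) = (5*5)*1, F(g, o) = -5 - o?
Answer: 3/6482 ≈ 0.00046282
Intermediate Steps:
m(S, q) = -25/3 (m(S, q) = -5*5/3 = -25/3)
h(B) = -18 - 243*B (h(B) = -243*B + (-5 - 1*13) = -243*B + (-5 - 13) = -243*B - 18 = -18 - 243*B)
1/(h(-9) + m(153, -298)) = 1/((-18 - 243*(-9)) - 25/3) = 1/((-18 + 2187) - 25/3) = 1/(2169 - 25/3) = 1/(6482/3) = 3/6482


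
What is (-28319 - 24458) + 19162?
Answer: -33615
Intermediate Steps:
(-28319 - 24458) + 19162 = -52777 + 19162 = -33615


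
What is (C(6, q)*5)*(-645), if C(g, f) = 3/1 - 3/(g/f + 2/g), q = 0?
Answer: -9675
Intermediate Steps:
C(g, f) = 3 - 3/(2/g + g/f) (C(g, f) = 3*1 - 3/(2/g + g/f) = 3 - 3/(2/g + g/f))
(C(6, q)*5)*(-645) = ((3*(6**2 + 2*0 - 1*0*6)/(6**2 + 2*0))*5)*(-645) = ((3*(36 + 0 + 0)/(36 + 0))*5)*(-645) = ((3*36/36)*5)*(-645) = ((3*(1/36)*36)*5)*(-645) = (3*5)*(-645) = 15*(-645) = -9675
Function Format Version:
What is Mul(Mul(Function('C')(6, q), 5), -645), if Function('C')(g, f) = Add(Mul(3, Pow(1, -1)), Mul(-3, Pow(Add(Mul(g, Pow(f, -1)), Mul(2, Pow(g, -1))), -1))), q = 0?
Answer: -9675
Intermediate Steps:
Function('C')(g, f) = Add(3, Mul(-3, Pow(Add(Mul(2, Pow(g, -1)), Mul(g, Pow(f, -1))), -1))) (Function('C')(g, f) = Add(Mul(3, 1), Mul(-3, Pow(Add(Mul(2, Pow(g, -1)), Mul(g, Pow(f, -1))), -1))) = Add(3, Mul(-3, Pow(Add(Mul(2, Pow(g, -1)), Mul(g, Pow(f, -1))), -1))))
Mul(Mul(Function('C')(6, q), 5), -645) = Mul(Mul(Mul(3, Pow(Add(Pow(6, 2), Mul(2, 0)), -1), Add(Pow(6, 2), Mul(2, 0), Mul(-1, 0, 6))), 5), -645) = Mul(Mul(Mul(3, Pow(Add(36, 0), -1), Add(36, 0, 0)), 5), -645) = Mul(Mul(Mul(3, Pow(36, -1), 36), 5), -645) = Mul(Mul(Mul(3, Rational(1, 36), 36), 5), -645) = Mul(Mul(3, 5), -645) = Mul(15, -645) = -9675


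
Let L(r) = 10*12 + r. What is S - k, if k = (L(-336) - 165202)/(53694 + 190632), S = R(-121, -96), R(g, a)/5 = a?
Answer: -58555531/122163 ≈ -479.32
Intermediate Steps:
L(r) = 120 + r
R(g, a) = 5*a
S = -480 (S = 5*(-96) = -480)
k = -82709/122163 (k = ((120 - 336) - 165202)/(53694 + 190632) = (-216 - 165202)/244326 = -165418*1/244326 = -82709/122163 ≈ -0.67704)
S - k = -480 - 1*(-82709/122163) = -480 + 82709/122163 = -58555531/122163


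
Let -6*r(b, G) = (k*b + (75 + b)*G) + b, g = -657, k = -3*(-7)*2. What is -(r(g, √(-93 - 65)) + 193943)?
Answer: -397303/2 - 97*I*√158 ≈ -1.9865e+5 - 1219.3*I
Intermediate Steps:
k = 42 (k = 21*2 = 42)
r(b, G) = -43*b/6 - G*(75 + b)/6 (r(b, G) = -((42*b + (75 + b)*G) + b)/6 = -((42*b + G*(75 + b)) + b)/6 = -(43*b + G*(75 + b))/6 = -43*b/6 - G*(75 + b)/6)
-(r(g, √(-93 - 65)) + 193943) = -((-43/6*(-657) - 25*√(-93 - 65)/2 - ⅙*√(-93 - 65)*(-657)) + 193943) = -((9417/2 - 25*I*√158/2 - ⅙*√(-158)*(-657)) + 193943) = -((9417/2 - 25*I*√158/2 - ⅙*I*√158*(-657)) + 193943) = -((9417/2 - 25*I*√158/2 + 219*I*√158/2) + 193943) = -((9417/2 + 97*I*√158) + 193943) = -(397303/2 + 97*I*√158) = -397303/2 - 97*I*√158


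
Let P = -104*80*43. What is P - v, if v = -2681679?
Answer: 2323919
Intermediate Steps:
P = -357760 (P = -8320*43 = -357760)
P - v = -357760 - 1*(-2681679) = -357760 + 2681679 = 2323919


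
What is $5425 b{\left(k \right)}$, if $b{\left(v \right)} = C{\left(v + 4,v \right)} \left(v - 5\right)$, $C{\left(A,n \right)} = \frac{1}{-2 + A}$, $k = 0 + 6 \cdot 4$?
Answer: $\frac{103075}{26} \approx 3964.4$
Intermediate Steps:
$k = 24$ ($k = 0 + 24 = 24$)
$b{\left(v \right)} = \frac{-5 + v}{2 + v}$ ($b{\left(v \right)} = \frac{v - 5}{-2 + \left(v + 4\right)} = \frac{-5 + v}{-2 + \left(4 + v\right)} = \frac{-5 + v}{2 + v}$)
$5425 b{\left(k \right)} = 5425 \frac{-5 + 24}{2 + 24} = 5425 \cdot \frac{1}{26} \cdot 19 = 5425 \cdot \frac{19}{26} = \frac{103075}{26}$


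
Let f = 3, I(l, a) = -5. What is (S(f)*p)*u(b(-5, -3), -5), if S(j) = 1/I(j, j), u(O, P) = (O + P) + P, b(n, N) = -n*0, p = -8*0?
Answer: 0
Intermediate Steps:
p = 0
b(n, N) = 0
u(O, P) = O + 2*P
S(j) = -1/5 (S(j) = 1/(-5) = -1/5)
(S(f)*p)*u(b(-5, -3), -5) = (-1/5*0)*(0 + 2*(-5)) = 0*(0 - 10) = 0*(-10) = 0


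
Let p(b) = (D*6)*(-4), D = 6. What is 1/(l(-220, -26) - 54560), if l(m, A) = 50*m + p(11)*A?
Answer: -1/61816 ≈ -1.6177e-5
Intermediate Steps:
p(b) = -144 (p(b) = (6*6)*(-4) = 36*(-4) = -144)
l(m, A) = -144*A + 50*m (l(m, A) = 50*m - 144*A = -144*A + 50*m)
1/(l(-220, -26) - 54560) = 1/((-144*(-26) + 50*(-220)) - 54560) = 1/((3744 - 11000) - 54560) = 1/(-7256 - 54560) = 1/(-61816) = -1/61816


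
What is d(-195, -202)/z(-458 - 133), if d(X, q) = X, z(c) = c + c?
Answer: 65/394 ≈ 0.16497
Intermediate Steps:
z(c) = 2*c
d(-195, -202)/z(-458 - 133) = -195*1/(2*(-458 - 133)) = -195/(2*(-591)) = -195/(-1182) = -195*(-1/1182) = 65/394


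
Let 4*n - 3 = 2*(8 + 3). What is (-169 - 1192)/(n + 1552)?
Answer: -5444/6233 ≈ -0.87342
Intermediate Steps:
n = 25/4 (n = ¾ + (2*(8 + 3))/4 = ¾ + (2*11)/4 = ¾ + (¼)*22 = ¾ + 11/2 = 25/4 ≈ 6.2500)
(-169 - 1192)/(n + 1552) = (-169 - 1192)/(25/4 + 1552) = -1361/6233/4 = -1361*4/6233 = -5444/6233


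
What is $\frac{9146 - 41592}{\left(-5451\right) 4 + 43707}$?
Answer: $- \frac{32446}{21903} \approx -1.4813$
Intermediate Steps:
$\frac{9146 - 41592}{\left(-5451\right) 4 + 43707} = - \frac{32446}{-21804 + 43707} = - \frac{32446}{21903}$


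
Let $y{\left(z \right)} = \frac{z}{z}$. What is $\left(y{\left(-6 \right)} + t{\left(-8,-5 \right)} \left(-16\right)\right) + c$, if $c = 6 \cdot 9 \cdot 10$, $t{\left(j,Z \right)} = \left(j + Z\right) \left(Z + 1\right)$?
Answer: $-291$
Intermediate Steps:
$t{\left(j,Z \right)} = \left(1 + Z\right) \left(Z + j\right)$ ($t{\left(j,Z \right)} = \left(Z + j\right) \left(1 + Z\right) = \left(1 + Z\right) \left(Z + j\right)$)
$c = 540$ ($c = 54 \cdot 10 = 540$)
$y{\left(z \right)} = 1$
$\left(y{\left(-6 \right)} + t{\left(-8,-5 \right)} \left(-16\right)\right) + c = \left(1 + \left(-5 - 8 + \left(-5\right)^{2} - -40\right) \left(-16\right)\right) + 540 = \left(1 + \left(-5 - 8 + 25 + 40\right) \left(-16\right)\right) + 540 = \left(1 + 52 \left(-16\right)\right) + 540 = \left(1 - 832\right) + 540 = -831 + 540 = -291$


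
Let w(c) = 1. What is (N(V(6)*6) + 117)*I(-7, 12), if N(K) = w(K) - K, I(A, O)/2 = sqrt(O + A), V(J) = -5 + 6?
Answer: 224*sqrt(5) ≈ 500.88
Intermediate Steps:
V(J) = 1
I(A, O) = 2*sqrt(A + O) (I(A, O) = 2*sqrt(O + A) = 2*sqrt(A + O))
N(K) = 1 - K
(N(V(6)*6) + 117)*I(-7, 12) = ((1 - 6) + 117)*(2*sqrt(-7 + 12)) = ((1 - 1*6) + 117)*(2*sqrt(5)) = ((1 - 6) + 117)*(2*sqrt(5)) = (-5 + 117)*(2*sqrt(5)) = 112*(2*sqrt(5)) = 224*sqrt(5)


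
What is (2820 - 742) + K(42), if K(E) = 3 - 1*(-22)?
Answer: 2103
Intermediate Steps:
K(E) = 25 (K(E) = 3 + 22 = 25)
(2820 - 742) + K(42) = (2820 - 742) + 25 = 2078 + 25 = 2103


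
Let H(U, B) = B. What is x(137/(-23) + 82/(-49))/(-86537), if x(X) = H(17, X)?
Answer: 8599/97527199 ≈ 8.8170e-5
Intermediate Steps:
x(X) = X
x(137/(-23) + 82/(-49))/(-86537) = (137/(-23) + 82/(-49))/(-86537) = (137*(-1/23) + 82*(-1/49))*(-1/86537) = (-137/23 - 82/49)*(-1/86537) = -8599/1127*(-1/86537) = 8599/97527199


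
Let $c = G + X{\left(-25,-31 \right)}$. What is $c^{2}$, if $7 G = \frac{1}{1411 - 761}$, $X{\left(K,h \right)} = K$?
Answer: $\frac{12938835001}{20702500} \approx 624.99$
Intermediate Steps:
$G = \frac{1}{4550}$ ($G = \frac{1}{7 \left(1411 - 761\right)} = \frac{1}{7 \cdot 650} = \frac{1}{7} \cdot \frac{1}{650} = \frac{1}{4550} \approx 0.00021978$)
$c = - \frac{113749}{4550}$ ($c = \frac{1}{4550} - 25 = - \frac{113749}{4550} \approx -25.0$)
$c^{2} = \left(- \frac{113749}{4550}\right)^{2} = \frac{12938835001}{20702500}$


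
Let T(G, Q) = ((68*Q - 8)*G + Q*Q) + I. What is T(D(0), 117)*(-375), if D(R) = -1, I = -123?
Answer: -2106750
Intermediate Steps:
T(G, Q) = -123 + Q² + G*(-8 + 68*Q) (T(G, Q) = ((68*Q - 8)*G + Q*Q) - 123 = ((-8 + 68*Q)*G + Q²) - 123 = (G*(-8 + 68*Q) + Q²) - 123 = (Q² + G*(-8 + 68*Q)) - 123 = -123 + Q² + G*(-8 + 68*Q))
T(D(0), 117)*(-375) = (-123 + 117² - 8*(-1) + 68*(-1)*117)*(-375) = (-123 + 13689 + 8 - 7956)*(-375) = 5618*(-375) = -2106750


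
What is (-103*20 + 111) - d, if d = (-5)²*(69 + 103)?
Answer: -6249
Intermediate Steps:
d = 4300 (d = 25*172 = 4300)
(-103*20 + 111) - d = (-103*20 + 111) - 1*4300 = (-2060 + 111) - 4300 = -1949 - 4300 = -6249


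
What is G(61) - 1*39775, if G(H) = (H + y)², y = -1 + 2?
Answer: -35931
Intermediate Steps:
y = 1
G(H) = (1 + H)² (G(H) = (H + 1)² = (1 + H)²)
G(61) - 1*39775 = (1 + 61)² - 1*39775 = 62² - 39775 = 3844 - 39775 = -35931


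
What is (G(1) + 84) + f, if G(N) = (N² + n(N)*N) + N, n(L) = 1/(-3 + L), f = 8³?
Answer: 1195/2 ≈ 597.50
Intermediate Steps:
f = 512
G(N) = N + N² + N/(-3 + N) (G(N) = (N² + N/(-3 + N)) + N = N + N² + N/(-3 + N))
(G(1) + 84) + f = (1*(1 + (1 + 1)*(-3 + 1))/(-3 + 1) + 84) + 512 = (1*(1 + 2*(-2))/(-2) + 84) + 512 = (1*(-½)*(1 - 4) + 84) + 512 = (1*(-½)*(-3) + 84) + 512 = (3/2 + 84) + 512 = 171/2 + 512 = 1195/2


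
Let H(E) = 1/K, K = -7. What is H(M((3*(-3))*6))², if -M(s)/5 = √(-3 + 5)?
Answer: 1/49 ≈ 0.020408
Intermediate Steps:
M(s) = -5*√2 (M(s) = -5*√(-3 + 5) = -5*√2)
H(E) = -⅐ (H(E) = 1/(-7) = 1*(-⅐) = -⅐)
H(M((3*(-3))*6))² = (-⅐)² = 1/49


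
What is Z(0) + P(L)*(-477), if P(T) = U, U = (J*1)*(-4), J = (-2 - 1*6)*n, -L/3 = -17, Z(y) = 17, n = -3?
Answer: 45809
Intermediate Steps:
L = 51 (L = -3*(-17) = 51)
J = 24 (J = (-2 - 1*6)*(-3) = (-2 - 6)*(-3) = -8*(-3) = 24)
U = -96 (U = (24*1)*(-4) = 24*(-4) = -96)
P(T) = -96
Z(0) + P(L)*(-477) = 17 - 96*(-477) = 17 + 45792 = 45809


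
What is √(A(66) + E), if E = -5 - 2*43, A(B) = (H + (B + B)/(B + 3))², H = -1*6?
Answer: 3*I*√4367/23 ≈ 8.6196*I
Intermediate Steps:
H = -6
A(B) = (-6 + 2*B/(3 + B))² (A(B) = (-6 + (B + B)/(B + 3))² = (-6 + (2*B)/(3 + B))² = (-6 + 2*B/(3 + B))²)
E = -91 (E = -5 - 86 = -91)
√(A(66) + E) = √(4*(9 + 2*66)²/(3 + 66)² - 91) = √(4*(9 + 132)²/69² - 91) = √(4*(1/4761)*141² - 91) = √(4*(1/4761)*19881 - 91) = √(8836/529 - 91) = √(-39303/529) = 3*I*√4367/23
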